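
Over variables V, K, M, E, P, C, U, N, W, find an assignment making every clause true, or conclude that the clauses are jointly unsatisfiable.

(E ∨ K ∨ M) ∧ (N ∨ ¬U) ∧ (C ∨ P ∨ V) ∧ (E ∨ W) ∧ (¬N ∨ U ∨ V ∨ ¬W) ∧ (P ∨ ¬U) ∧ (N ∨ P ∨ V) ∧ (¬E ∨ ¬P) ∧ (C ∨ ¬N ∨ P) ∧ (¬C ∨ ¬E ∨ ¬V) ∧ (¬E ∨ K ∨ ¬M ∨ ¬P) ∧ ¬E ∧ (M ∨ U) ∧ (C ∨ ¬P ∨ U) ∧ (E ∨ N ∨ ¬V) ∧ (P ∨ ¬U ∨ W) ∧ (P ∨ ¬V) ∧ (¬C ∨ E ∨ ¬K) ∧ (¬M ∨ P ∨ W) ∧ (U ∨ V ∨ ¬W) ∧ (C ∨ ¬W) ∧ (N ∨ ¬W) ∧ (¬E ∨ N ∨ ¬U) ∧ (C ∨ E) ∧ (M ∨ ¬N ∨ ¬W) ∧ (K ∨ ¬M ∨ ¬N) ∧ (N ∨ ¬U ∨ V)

Case E = True:
  Clause (¬E) is falsified — contradiction.
Case E = False:
  (E ∨ W) forces W = True.
  (C ∨ ¬W) forces C = True.
  (¬C ∨ E ∨ ¬K) forces K = False.
  (E ∨ K ∨ M) forces M = True.
  (N ∨ ¬W) forces N = True.
  Clause (K ∨ ¬M ∨ ¬N) is falsified — contradiction.
Both cases fail, so the formula is unsatisfiable.

Unsatisfiable — no assignment works.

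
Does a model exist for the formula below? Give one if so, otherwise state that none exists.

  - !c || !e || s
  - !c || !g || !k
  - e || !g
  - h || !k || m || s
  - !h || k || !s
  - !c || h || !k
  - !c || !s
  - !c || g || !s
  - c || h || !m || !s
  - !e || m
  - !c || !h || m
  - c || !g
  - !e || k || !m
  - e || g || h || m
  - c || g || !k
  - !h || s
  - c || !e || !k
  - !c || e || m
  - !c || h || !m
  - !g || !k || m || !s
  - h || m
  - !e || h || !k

s=F; h=F; e=F; m=T; c=F; g=F; k=F

Set s = False.
  then (!h || s) forces h = False.
  then (h || m) forces m = True.
  then (!c || h || !m) forces c = False.
  then (c || !g) forces g = False.
  then (c || g || !k) forces k = False.
  then (!e || k || !m) forces e = False.
All clauses satisfied.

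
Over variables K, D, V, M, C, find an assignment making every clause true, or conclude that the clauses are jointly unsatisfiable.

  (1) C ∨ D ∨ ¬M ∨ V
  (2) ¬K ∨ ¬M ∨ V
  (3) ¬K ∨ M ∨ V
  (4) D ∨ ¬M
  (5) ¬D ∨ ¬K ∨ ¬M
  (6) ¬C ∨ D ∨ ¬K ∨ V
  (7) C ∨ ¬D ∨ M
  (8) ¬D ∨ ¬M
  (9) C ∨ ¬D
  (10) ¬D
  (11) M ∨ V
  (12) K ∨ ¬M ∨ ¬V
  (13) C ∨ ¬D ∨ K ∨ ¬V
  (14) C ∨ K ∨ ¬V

Unit clause (¬D) forces D = False.
In (D ∨ ¬M) only ¬M is left, so M = False.
In (M ∨ V) only V is left, so V = True.
Set K = True.
Set C = False.
All clauses satisfied.

K = True; D = False; V = True; M = False; C = False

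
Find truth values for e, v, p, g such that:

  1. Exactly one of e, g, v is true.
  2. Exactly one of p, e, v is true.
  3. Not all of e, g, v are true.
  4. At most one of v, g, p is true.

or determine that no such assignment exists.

e: True, v: False, p: False, g: False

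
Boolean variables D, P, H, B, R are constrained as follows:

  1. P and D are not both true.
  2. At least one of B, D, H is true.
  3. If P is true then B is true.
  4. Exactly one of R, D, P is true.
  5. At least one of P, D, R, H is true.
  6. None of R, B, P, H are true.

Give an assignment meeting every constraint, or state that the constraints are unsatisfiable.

D = True, P = False, H = False, B = False, R = False

  (1) P=F, D=T — not both ✓
  (2) {B, D, H}: 1 true — at least one ✓
  (3) P=F ⇒ B: vacuous ✓
  (4) {R, D, P}: 1 true — exactly one ✓
  (5) {P, D, R, H}: 1 true — at least one ✓
  (6) {R, B, P, H}: 0 true — none ✓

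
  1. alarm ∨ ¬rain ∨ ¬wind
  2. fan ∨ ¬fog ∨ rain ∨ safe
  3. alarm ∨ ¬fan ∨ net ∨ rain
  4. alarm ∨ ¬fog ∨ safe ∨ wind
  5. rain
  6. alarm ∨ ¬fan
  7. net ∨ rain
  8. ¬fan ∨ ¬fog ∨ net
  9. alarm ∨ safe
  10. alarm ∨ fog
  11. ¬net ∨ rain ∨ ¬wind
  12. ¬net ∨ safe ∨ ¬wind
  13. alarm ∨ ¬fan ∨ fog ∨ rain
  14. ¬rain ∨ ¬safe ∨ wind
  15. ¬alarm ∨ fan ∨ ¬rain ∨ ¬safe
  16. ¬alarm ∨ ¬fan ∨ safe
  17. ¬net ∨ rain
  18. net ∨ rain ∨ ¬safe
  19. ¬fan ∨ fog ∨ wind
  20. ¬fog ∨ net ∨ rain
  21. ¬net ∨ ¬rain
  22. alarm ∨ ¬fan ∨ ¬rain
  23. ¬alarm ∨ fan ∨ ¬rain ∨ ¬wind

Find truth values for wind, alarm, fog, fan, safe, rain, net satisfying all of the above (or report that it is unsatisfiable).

wind=F, alarm=T, fog=T, fan=F, safe=F, rain=T, net=F

Unit clause (rain) forces rain = True.
In (¬net ∨ ¬rain) only ¬net is left, so net = False.
Set wind = False.
  then (¬rain ∨ ¬safe ∨ wind) forces safe = False.
  then (alarm ∨ safe) forces alarm = True.
  then (¬alarm ∨ ¬fan ∨ safe) forces fan = False.
Set fog = True.
All clauses satisfied.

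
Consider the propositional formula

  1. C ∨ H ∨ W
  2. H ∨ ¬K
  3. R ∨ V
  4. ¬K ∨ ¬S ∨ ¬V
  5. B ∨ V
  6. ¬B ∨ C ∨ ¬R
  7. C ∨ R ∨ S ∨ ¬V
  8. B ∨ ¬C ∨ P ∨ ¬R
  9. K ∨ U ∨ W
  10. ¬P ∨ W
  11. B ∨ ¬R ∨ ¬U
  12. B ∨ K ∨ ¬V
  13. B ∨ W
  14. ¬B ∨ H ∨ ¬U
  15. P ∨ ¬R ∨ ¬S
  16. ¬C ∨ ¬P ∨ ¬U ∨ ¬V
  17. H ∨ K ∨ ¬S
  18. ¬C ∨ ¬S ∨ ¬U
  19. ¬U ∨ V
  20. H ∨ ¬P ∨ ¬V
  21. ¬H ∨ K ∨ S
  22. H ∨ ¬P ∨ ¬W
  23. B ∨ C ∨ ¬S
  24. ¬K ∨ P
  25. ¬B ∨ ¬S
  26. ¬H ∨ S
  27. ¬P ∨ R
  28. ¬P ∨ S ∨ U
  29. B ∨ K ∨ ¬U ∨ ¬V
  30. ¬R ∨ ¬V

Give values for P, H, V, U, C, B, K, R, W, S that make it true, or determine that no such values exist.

P = False, H = False, V = True, U = False, C = True, B = True, K = False, R = False, W = True, S = False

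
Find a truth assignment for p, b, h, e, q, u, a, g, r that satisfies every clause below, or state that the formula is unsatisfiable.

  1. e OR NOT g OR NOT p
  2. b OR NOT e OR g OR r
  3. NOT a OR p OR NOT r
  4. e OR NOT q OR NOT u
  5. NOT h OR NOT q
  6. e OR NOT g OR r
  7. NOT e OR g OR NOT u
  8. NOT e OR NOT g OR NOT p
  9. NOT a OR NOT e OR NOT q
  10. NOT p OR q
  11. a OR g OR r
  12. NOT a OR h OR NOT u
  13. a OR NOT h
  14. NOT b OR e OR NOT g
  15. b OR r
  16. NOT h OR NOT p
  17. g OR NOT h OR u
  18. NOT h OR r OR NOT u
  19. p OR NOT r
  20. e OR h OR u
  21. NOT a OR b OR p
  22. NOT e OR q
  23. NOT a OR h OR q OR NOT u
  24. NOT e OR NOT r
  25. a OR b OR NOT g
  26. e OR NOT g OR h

Set p = False.
  then (p OR NOT r) forces r = False.
  then (b OR r) forces b = True.
Set h = False.
Try e = False:
  (e OR NOT g OR r) forces g = False.
  (a OR g OR r) forces a = True.
  (NOT a OR h OR NOT u) forces u = False.
  clause (e OR h OR u) is falsified — backtrack.
So e = True.
  then (NOT e OR q) forces q = True.
  then (NOT a OR NOT e OR NOT q) forces a = False.
  then (a OR g OR r) forces g = True.
Set u = True.
All clauses satisfied.

p=F, b=T, h=F, e=T, q=T, u=T, a=F, g=T, r=F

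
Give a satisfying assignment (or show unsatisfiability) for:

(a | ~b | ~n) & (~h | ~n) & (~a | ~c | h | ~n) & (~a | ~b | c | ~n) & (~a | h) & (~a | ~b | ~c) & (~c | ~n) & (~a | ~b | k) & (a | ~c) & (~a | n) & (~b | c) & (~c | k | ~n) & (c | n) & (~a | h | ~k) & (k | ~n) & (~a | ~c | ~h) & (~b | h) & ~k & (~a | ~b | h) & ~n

Unsatisfiable — no assignment works.

Case n = True:
  Clause (~n) is falsified — contradiction.
Case n = False:
  (~a | n) forces a = False.
  (a | ~c) forces c = False.
  Clause (c | n) is falsified — contradiction.
Both cases fail, so the formula is unsatisfiable.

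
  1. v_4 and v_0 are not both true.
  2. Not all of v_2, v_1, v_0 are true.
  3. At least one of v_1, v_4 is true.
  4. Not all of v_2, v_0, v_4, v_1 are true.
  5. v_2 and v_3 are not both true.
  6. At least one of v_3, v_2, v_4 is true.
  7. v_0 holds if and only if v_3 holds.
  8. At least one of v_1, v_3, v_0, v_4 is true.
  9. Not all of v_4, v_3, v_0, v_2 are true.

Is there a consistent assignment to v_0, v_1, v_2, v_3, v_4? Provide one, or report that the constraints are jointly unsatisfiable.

v_0 = True; v_1 = True; v_2 = False; v_3 = True; v_4 = False

  (1) v_4=F, v_0=T — not both ✓
  (2) {v_2, v_1, v_0}: 2/3 true — not all ✓
  (3) {v_1, v_4}: 1 true — at least one ✓
  (4) {v_2, v_0, v_4, v_1}: 2/4 true — not all ✓
  (5) v_2=F, v_3=T — not both ✓
  (6) {v_3, v_2, v_4}: 1 true — at least one ✓
  (7) v_0=T, v_3=T — same ✓
  (8) {v_1, v_3, v_0, v_4}: 3 true — at least one ✓
  (9) {v_4, v_3, v_0, v_2}: 2/4 true — not all ✓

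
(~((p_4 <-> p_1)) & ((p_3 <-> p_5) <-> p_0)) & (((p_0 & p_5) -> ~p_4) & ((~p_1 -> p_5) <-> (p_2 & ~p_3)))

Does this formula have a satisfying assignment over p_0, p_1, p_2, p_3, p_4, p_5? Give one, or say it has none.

p_0 = False; p_1 = True; p_2 = True; p_3 = False; p_4 = False; p_5 = True

  ~((p_4 <-> p_1)) & ((p_3 <-> p_5) <-> p_0) = True
    ~((p_4 <-> p_1)) = True
      p_4 <-> p_1 = False
    (p_3 <-> p_5) <-> p_0 = True
      p_3 <-> p_5 = False
  ((p_0 & p_5) -> ~p_4) & ((~p_1 -> p_5) <-> (p_2 & ~p_3)) = True
    (p_0 & p_5) -> ~p_4 = True
      p_0 & p_5 = False
      ~p_4 = True
    (~p_1 -> p_5) <-> (p_2 & ~p_3) = True
      ~p_1 -> p_5 = True
        ~p_1 = False
      p_2 & ~p_3 = True
        ~p_3 = True
Both conjuncts True, so the formula holds.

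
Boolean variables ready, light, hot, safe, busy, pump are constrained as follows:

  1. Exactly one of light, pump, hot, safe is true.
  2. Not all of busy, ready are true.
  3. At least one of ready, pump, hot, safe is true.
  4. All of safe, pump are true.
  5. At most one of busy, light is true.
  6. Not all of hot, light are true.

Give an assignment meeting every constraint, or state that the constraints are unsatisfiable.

Unsatisfiable

Case safe = True:
  (1) with safe=T forces light = False.
  (1) with safe=T forces pump = False.
  Constraint (4) is violated (pump=F) — contradiction.
Case safe = False:
  Constraint (4) is violated (safe=F) — contradiction.
Both cases fail — unsatisfiable.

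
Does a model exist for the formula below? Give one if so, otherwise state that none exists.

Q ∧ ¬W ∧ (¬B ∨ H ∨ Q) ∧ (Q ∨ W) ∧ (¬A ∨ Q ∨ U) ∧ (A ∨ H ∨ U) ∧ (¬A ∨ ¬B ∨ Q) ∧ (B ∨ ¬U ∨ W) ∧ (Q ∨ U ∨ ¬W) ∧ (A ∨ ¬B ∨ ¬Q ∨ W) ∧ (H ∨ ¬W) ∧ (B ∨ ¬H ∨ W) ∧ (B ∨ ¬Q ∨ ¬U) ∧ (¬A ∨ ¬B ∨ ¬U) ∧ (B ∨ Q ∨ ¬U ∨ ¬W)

W=F, B=F, Q=T, U=F, A=T, H=F

Unit clause (Q) forces Q = True.
Unit clause (¬W) forces W = False.
Set B = False.
  then (B ∨ ¬U ∨ W) forces U = False.
  then (B ∨ ¬H ∨ W) forces H = False.
  then (A ∨ H ∨ U) forces A = True.
All clauses satisfied.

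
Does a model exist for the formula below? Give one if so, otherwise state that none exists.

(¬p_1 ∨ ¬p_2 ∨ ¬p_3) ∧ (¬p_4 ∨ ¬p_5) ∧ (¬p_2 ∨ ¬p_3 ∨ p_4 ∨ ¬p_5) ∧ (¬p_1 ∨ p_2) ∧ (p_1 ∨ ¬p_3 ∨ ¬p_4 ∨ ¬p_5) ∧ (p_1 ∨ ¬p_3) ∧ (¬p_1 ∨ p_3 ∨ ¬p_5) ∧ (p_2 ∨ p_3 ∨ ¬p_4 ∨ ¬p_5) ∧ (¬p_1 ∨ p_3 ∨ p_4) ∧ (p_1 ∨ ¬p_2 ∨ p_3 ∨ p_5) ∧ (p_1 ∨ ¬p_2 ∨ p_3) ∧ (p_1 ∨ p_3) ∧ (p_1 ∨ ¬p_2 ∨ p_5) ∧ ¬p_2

The formula is unsatisfiable.

Case p_1 = True:
  (¬p_1 ∨ p_2) forces p_2 = True.
  Clause (¬p_2) is falsified — contradiction.
Case p_1 = False:
  (p_1 ∨ ¬p_3) forces p_3 = False.
  Clause (p_1 ∨ p_3) is falsified — contradiction.
Both cases fail, so the formula is unsatisfiable.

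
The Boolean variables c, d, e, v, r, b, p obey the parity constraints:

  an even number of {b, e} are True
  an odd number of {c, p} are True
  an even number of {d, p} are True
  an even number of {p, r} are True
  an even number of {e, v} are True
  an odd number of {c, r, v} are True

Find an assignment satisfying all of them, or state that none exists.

c = False, d = True, e = False, v = False, r = True, b = False, p = True

{b, e}: 0 true → even ✓
{c, p}: 1 true → odd ✓
{d, p}: 2 true → even ✓
{p, r}: 2 true → even ✓
{e, v}: 0 true → even ✓
{c, r, v}: 1 true → odd ✓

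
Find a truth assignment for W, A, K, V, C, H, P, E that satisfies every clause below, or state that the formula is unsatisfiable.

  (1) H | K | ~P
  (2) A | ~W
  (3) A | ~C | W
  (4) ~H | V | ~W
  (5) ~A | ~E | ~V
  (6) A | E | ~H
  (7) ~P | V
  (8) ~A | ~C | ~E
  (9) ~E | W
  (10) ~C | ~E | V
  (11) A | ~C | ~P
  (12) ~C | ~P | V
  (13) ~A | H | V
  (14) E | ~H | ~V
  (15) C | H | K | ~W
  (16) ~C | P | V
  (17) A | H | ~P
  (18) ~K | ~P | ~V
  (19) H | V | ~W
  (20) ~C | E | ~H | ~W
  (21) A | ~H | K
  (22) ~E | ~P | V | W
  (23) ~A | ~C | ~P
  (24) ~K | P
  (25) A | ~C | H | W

W = False; A = True; K = False; V = True; C = False; H = False; P = False; E = False

Set W = False.
  then (~E | W) forces E = False.
Set A = True.
Try K = True:
  (~K | P) forces P = True.
  (~P | V) forces V = True.
  clause (~K | ~P | ~V) is falsified — backtrack.
So K = False.
Set V = True.
  then (E | ~H | ~V) forces H = False.
  then (H | K | ~P) forces P = False.
Set C = False.
All clauses satisfied.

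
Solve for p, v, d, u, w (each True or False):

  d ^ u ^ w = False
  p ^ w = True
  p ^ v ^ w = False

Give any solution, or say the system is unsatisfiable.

p = False, v = True, d = True, u = False, w = True

d ^ u ^ w = T ^ F ^ T = False ✓
p ^ w = F ^ T = True ✓
p ^ v ^ w = F ^ T ^ T = False ✓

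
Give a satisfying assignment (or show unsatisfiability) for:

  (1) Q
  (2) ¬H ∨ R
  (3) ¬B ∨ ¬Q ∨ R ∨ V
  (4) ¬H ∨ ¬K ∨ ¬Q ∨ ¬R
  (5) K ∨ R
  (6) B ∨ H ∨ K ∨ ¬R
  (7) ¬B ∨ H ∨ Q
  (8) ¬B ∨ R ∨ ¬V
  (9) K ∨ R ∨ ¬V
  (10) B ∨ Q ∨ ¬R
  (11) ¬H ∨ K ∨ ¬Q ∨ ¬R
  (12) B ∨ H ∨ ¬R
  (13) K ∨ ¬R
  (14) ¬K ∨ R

Unit clause (Q) forces Q = True.
Try K = False:
  (K ∨ R) forces R = True.
  clause (K ∨ ¬R) is falsified — backtrack.
So K = True.
  then (¬K ∨ R) forces R = True.
  then (¬H ∨ ¬K ∨ ¬Q ∨ ¬R) forces H = False.
  then (B ∨ H ∨ ¬R) forces B = True.
Set V = True.
All clauses satisfied.

Q: True, K: True, H: False, B: True, V: True, R: True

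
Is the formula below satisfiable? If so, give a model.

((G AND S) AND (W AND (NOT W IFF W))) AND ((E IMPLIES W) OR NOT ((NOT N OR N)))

UNSATISFIABLE

The conjunct NOT W IFF W is unsatisfiable on its own:
  W=F: evaluates to False.
  W=T: evaluates to False.
So the whole conjunction is unsatisfiable.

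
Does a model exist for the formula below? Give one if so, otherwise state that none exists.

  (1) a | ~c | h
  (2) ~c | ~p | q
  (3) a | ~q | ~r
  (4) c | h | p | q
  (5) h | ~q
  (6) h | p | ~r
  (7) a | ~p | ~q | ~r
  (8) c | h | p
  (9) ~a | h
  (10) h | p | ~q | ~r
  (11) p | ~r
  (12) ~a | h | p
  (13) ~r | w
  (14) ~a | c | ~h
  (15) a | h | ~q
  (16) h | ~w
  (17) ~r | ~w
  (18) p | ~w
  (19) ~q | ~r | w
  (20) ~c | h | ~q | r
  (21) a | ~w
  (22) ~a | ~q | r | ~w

r: False; h: True; w: False; a: False; q: True; p: True; c: True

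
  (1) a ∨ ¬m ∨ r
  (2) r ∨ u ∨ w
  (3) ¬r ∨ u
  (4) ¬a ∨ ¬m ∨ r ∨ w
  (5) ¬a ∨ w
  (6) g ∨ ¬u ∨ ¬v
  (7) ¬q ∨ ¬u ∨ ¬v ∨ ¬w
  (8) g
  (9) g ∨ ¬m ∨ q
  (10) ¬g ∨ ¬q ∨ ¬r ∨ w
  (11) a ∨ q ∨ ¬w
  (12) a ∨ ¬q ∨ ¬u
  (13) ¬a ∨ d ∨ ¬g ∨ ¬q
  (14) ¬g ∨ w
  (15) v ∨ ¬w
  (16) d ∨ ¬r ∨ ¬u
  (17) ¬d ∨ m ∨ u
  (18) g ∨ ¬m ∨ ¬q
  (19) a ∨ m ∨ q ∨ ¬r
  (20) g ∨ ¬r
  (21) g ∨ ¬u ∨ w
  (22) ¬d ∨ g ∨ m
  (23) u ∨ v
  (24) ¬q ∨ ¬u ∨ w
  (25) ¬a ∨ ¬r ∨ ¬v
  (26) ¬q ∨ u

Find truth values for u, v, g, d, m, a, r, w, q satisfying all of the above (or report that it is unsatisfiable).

Unit clause (g) forces g = True.
In (¬g ∨ w) only w is left, so w = True.
In (v ∨ ¬w) only v is left, so v = True.
Set u = False.
  then (¬r ∨ u) forces r = False.
  then (¬q ∨ u) forces q = False.
  then (a ∨ q ∨ ¬w) forces a = True.
Set d = True.
  then (¬d ∨ m ∨ u) forces m = True.
All clauses satisfied.

u = False; v = True; g = True; d = True; m = True; a = True; r = False; w = True; q = False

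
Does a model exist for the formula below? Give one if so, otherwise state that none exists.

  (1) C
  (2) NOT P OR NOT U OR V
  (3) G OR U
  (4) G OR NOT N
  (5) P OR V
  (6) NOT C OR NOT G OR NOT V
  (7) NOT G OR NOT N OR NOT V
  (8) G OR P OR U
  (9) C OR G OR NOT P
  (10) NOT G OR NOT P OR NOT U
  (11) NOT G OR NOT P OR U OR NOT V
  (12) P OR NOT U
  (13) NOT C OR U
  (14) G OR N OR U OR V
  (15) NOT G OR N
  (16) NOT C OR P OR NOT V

U=T, P=T, V=T, G=F, C=T, N=F

Unit clause (C) forces C = True.
In (NOT C OR U) only U is left, so U = True.
In (P OR NOT U) only P is left, so P = True.
In (NOT P OR NOT U OR V) only V is left, so V = True.
In (NOT C OR NOT G OR NOT V) only NOT G is left, so G = False.
In (G OR NOT N) only NOT N is left, so N = False.
All clauses satisfied.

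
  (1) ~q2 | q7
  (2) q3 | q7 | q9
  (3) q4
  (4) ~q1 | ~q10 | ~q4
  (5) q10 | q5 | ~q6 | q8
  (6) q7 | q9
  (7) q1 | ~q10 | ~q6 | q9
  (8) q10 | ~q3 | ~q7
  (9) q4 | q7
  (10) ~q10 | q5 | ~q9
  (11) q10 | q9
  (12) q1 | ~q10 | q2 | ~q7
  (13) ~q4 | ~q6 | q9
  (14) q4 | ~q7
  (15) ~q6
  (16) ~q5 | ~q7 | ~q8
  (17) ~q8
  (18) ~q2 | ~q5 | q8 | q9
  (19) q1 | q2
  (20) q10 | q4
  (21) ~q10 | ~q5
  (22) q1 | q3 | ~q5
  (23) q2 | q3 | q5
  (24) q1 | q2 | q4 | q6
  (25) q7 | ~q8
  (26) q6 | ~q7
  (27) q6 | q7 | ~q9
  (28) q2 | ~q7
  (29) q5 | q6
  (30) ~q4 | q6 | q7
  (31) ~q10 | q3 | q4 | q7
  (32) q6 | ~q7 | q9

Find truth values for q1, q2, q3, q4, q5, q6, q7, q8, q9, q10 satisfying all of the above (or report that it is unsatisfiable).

Case q4 = True:
  (~q6) forces q6 = False.
  (~q8) forces q8 = False.
  (q6 | ~q7) forces q7 = False.
  Clause (~q4 | q6 | q7) is falsified — contradiction.
Case q4 = False:
  Clause (q4) is falsified — contradiction.
Both cases fail, so the formula is unsatisfiable.

The formula is unsatisfiable.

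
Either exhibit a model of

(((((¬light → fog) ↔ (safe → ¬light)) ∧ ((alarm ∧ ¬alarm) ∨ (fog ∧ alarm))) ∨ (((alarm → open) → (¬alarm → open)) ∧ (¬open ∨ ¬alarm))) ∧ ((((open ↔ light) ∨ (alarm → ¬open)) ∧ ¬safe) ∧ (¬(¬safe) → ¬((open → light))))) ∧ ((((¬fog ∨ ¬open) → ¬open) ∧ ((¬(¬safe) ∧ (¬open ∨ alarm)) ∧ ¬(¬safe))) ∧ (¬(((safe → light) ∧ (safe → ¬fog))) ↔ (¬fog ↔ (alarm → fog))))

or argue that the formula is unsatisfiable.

Case safe = True: the conjunct ¬safe is False.
Case safe = False: the conjunct ¬(¬safe) becomes ¬(¬False) = False.
Both cases fail — unsatisfiable.

No satisfying assignment exists.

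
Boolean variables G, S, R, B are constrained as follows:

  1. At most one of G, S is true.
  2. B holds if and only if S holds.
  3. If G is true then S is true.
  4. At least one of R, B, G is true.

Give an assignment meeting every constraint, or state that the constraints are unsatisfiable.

G = False; S = True; R = True; B = True

  (1) {G, S}: 1 true — at most one ✓
  (2) B=T, S=T — same ✓
  (3) G=F ⇒ S: vacuous ✓
  (4) {R, B, G}: 2 true — at least one ✓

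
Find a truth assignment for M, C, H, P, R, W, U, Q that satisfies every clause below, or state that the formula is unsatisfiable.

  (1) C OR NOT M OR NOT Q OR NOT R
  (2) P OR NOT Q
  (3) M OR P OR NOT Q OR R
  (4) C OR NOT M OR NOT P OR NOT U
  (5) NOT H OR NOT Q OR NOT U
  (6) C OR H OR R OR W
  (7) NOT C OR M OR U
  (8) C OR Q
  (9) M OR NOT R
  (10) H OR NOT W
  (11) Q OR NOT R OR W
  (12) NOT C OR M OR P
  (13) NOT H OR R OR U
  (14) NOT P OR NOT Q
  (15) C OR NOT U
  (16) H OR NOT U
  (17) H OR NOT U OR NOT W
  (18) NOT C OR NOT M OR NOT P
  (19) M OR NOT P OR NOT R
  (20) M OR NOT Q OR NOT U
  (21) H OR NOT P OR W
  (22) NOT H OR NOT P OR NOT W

M = False, C = True, H = True, P = True, R = False, W = False, U = True, Q = False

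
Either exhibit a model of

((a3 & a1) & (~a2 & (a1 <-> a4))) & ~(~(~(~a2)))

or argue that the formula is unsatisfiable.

Case a2 = True: the conjunct ~a2 is False.
Case a2 = False: the conjunct ~(~(~(~a2))) becomes ~(~False) = False.
Both cases fail — unsatisfiable.

The formula is unsatisfiable.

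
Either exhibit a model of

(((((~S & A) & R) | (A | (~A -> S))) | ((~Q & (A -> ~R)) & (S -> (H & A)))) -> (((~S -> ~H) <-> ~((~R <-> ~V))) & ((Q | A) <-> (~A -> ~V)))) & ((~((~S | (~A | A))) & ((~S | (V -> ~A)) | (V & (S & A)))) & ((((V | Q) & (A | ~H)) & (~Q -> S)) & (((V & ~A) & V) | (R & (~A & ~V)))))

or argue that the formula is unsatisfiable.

The conjunct ~((~S | (~A | A))) is unsatisfiable on its own:
  A=F, S=F: evaluates to False.
  A=F, S=T: evaluates to False.
  A=T, S=F: evaluates to False.
  A=T, S=T: evaluates to False.
So the whole conjunction is unsatisfiable.

No satisfying assignment exists.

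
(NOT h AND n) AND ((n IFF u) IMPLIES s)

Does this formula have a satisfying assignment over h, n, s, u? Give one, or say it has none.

h = False, n = True, s = True, u = False

  NOT h AND n = True
    NOT h = True
  (n IFF u) IMPLIES s = True
    n IFF u = False
Both conjuncts True, so the formula holds.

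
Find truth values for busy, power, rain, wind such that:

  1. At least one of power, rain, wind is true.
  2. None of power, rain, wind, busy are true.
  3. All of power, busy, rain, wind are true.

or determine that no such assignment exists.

Case busy = True:
  Constraint (2) is violated (busy=T) — contradiction.
Case busy = False:
  Constraint (3) is violated (busy=F) — contradiction.
Both cases fail — unsatisfiable.

The formula is unsatisfiable.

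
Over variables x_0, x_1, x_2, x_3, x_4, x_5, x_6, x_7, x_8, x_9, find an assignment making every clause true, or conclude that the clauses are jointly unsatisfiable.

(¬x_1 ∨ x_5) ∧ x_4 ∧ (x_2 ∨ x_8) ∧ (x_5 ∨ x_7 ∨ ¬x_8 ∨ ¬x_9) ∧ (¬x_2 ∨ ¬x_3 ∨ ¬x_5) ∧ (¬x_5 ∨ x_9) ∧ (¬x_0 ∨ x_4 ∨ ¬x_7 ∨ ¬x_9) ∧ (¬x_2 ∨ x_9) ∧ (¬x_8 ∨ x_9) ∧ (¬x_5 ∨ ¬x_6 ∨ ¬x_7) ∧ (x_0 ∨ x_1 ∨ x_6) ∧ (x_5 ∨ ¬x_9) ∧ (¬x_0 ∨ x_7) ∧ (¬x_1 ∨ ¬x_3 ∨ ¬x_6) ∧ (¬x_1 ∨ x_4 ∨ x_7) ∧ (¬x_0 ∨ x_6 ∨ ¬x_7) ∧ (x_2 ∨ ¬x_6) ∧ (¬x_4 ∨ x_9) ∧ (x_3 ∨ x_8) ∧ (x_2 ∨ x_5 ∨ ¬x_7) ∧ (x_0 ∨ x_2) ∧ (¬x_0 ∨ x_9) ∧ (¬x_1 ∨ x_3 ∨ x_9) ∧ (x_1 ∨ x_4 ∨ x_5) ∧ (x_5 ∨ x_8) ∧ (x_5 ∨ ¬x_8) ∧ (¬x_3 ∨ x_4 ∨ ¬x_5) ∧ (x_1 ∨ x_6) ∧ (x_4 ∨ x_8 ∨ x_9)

x_0: False; x_1: False; x_2: True; x_3: False; x_4: True; x_5: True; x_6: True; x_7: False; x_8: True; x_9: True

Unit clause (x_4) forces x_4 = True.
In (¬x_4 ∨ x_9) only x_9 is left, so x_9 = True.
In (x_5 ∨ ¬x_9) only x_5 is left, so x_5 = True.
Try x_0 = True:
  (¬x_0 ∨ x_7) forces x_7 = True.
  (¬x_5 ∨ ¬x_6 ∨ ¬x_7) forces x_6 = False.
  clause (¬x_0 ∨ x_6 ∨ ¬x_7) is falsified — backtrack.
So x_0 = False.
  then (x_0 ∨ x_2) forces x_2 = True.
  then (¬x_2 ∨ ¬x_3 ∨ ¬x_5) forces x_3 = False.
  then (x_3 ∨ x_8) forces x_8 = True.
Set x_1 = False.
  then (x_0 ∨ x_1 ∨ x_6) forces x_6 = True.
  then (¬x_5 ∨ ¬x_6 ∨ ¬x_7) forces x_7 = False.
All clauses satisfied.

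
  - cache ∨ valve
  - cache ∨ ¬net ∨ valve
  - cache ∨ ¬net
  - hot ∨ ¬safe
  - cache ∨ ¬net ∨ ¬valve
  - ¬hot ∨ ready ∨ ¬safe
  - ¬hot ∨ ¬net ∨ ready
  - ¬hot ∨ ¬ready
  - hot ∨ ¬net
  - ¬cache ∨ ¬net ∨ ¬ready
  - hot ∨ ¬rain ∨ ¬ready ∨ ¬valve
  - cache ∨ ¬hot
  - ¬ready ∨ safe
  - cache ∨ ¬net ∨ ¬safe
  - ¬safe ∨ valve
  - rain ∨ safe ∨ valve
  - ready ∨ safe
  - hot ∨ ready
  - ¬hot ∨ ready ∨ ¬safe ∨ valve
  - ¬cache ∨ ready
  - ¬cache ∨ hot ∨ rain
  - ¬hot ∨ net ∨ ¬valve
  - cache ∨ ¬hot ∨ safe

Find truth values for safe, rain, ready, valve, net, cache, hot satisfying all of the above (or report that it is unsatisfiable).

Case safe = True:
  (hot ∨ ¬safe) forces hot = True.
  (¬hot ∨ ready ∨ ¬safe) forces ready = True.
  Clause (¬hot ∨ ¬ready) is falsified — contradiction.
Case safe = False:
  (¬ready ∨ safe) forces ready = False.
  Clause (ready ∨ safe) is falsified — contradiction.
Both cases fail, so the formula is unsatisfiable.

The formula is unsatisfiable.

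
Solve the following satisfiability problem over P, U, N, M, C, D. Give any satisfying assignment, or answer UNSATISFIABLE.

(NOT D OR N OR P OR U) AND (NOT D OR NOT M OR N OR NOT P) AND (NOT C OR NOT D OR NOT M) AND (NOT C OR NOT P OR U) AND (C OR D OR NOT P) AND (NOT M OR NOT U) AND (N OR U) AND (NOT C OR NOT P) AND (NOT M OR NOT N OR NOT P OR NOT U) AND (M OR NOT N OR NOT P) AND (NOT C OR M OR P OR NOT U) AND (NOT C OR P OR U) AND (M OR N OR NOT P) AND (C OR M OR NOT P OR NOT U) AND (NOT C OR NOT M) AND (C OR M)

Set P = False.
Try U = True:
  (NOT M OR NOT U) forces M = False.
  (NOT C OR M OR P OR NOT U) forces C = False.
  clause (C OR M) is falsified — backtrack.
So U = False.
  then (N OR U) forces N = True.
  then (NOT C OR P OR U) forces C = False.
  then (C OR M) forces M = True.
Set D = False.
All clauses satisfied.

P = False, U = False, N = True, M = True, C = False, D = False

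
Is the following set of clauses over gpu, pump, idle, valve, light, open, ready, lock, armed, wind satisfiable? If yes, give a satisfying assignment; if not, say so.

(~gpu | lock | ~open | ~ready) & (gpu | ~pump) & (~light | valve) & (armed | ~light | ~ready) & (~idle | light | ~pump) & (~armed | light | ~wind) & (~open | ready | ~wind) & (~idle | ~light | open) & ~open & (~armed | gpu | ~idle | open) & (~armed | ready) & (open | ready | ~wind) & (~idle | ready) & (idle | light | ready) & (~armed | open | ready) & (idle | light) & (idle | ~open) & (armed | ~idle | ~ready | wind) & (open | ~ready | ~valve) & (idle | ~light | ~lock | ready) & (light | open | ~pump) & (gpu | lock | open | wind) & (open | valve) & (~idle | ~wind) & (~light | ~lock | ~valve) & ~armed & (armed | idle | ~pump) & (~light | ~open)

gpu=T, pump=F, idle=F, valve=T, light=T, open=F, ready=F, lock=F, armed=F, wind=F

Unit clause (~open) forces open = False.
In (open | valve) only valve is left, so valve = True.
Unit clause (~armed) forces armed = False.
In (open | ~ready | ~valve) only ~ready is left, so ready = False.
In (open | ready | ~wind) only ~wind is left, so wind = False.
In (~idle | ready) only ~idle is left, so idle = False.
In (idle | light | ready) only light is left, so light = True.
In (idle | ~light | ~lock | ready) only ~lock is left, so lock = False.
In (gpu | lock | open | wind) only gpu is left, so gpu = True.
In (armed | idle | ~pump) only ~pump is left, so pump = False.
All clauses satisfied.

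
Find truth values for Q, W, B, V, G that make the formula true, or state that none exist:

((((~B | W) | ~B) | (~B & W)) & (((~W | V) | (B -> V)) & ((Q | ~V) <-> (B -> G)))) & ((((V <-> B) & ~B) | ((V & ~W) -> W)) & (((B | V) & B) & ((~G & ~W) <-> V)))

No satisfying assignment exists.

Case B = True: the formula simplifies to (W & (((~W | V) | V) & ((Q | ~V) <-> G))) & (((V & ~W) -> W) & ((~G & ~W) <-> V)).
  W = True: simplifies to ((V | V) & ((Q | ~V) <-> G)) & ~V.
    V = True: the conjunct ~V is False.
    V = False: the conjunct V | V becomes False | False = False.
  W = False: the conjunct W is False.
Case B = False: the conjunct B is False.
Both cases fail — unsatisfiable.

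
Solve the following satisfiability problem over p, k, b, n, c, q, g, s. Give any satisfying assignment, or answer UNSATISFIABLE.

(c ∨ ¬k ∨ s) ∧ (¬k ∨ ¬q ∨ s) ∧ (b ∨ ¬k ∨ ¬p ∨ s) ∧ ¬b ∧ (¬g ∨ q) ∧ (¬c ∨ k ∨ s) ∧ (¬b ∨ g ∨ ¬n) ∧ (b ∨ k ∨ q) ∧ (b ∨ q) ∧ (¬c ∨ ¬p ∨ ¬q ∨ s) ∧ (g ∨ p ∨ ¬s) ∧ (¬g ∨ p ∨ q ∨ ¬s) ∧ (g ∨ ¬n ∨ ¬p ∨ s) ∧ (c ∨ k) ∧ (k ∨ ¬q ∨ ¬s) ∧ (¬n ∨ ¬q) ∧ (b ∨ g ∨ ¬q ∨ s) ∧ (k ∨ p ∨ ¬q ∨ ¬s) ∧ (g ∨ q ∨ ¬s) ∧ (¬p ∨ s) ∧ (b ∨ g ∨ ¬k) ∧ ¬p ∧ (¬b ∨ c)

p=F; k=T; b=F; n=F; c=F; q=T; g=T; s=T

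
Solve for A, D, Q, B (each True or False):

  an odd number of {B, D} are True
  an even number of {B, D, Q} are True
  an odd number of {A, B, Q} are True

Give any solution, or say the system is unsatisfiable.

A=T, D=F, Q=T, B=T

{B, D}: 1 true → odd ✓
{B, D, Q}: 2 true → even ✓
{A, B, Q}: 3 true → odd ✓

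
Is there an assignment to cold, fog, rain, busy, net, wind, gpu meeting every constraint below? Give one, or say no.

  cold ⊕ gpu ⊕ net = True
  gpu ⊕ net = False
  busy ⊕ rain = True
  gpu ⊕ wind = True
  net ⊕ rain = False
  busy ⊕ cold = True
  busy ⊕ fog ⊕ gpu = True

cold = True, fog = False, rain = True, busy = False, net = True, wind = False, gpu = True

cold ⊕ gpu ⊕ net = T ⊕ T ⊕ T = True ✓
gpu ⊕ net = T ⊕ T = False ✓
busy ⊕ rain = F ⊕ T = True ✓
gpu ⊕ wind = T ⊕ F = True ✓
net ⊕ rain = T ⊕ T = False ✓
busy ⊕ cold = F ⊕ T = True ✓
busy ⊕ fog ⊕ gpu = F ⊕ F ⊕ T = True ✓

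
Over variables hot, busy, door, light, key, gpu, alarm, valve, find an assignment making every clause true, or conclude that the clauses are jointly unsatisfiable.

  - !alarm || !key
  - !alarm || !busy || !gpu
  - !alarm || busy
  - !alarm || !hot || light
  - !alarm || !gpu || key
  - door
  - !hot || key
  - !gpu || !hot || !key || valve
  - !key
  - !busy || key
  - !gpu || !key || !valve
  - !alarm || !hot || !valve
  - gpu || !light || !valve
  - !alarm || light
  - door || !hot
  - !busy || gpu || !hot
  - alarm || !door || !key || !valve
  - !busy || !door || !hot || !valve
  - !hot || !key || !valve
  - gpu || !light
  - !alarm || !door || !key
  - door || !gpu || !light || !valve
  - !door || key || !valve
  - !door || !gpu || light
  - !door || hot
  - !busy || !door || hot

The formula is unsatisfiable.

Case door = True:
  (!key) forces key = False.
  (!hot || key) forces hot = False.
  Clause (!door || hot) is falsified — contradiction.
Case door = False:
  Clause (door) is falsified — contradiction.
Both cases fail, so the formula is unsatisfiable.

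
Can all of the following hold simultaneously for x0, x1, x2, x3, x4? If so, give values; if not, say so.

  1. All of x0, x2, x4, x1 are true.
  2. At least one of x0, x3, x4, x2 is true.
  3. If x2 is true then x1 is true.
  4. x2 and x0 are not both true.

No satisfying assignment exists.

Case x0 = True:
  (1) forces x2 = True.
  Constraint (4) is violated (x2=T, x0=T) — contradiction.
Case x0 = False:
  Constraint (1) is violated (x0=F) — contradiction.
Both cases fail — unsatisfiable.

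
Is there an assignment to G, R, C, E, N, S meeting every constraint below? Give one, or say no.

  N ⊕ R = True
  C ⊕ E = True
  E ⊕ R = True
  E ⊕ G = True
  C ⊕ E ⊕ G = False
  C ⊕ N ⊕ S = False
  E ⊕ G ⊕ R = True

Adding constraints 2, 3, 5, 7 mod 2: every variable appears an even number of times on the left, so the left side is 0.
But the right sides sum to 1 (mod 2). 0 ≠ 1 — the system is inconsistent.

The formula is unsatisfiable.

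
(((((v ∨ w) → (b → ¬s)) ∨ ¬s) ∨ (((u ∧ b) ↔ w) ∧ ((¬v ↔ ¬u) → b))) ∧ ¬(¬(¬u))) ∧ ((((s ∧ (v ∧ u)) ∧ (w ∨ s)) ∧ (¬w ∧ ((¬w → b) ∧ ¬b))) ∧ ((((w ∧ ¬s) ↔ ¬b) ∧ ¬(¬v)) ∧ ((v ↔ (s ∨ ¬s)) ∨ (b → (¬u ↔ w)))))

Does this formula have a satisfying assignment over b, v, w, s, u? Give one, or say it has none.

Case u = True: the conjunct ¬(¬(¬u)) becomes ¬(¬False) = False.
Case u = False: the conjunct u is False.
Both cases fail — unsatisfiable.

No satisfying assignment exists.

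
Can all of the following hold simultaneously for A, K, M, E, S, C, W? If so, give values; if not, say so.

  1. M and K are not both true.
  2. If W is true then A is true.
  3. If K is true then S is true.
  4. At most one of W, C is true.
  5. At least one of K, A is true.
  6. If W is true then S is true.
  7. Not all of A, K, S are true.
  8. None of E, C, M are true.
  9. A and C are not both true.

A=T; K=F; M=F; E=F; S=T; C=F; W=F

  (1) M=F, K=F — not both ✓
  (2) W=F ⇒ A: vacuous ✓
  (3) K=F ⇒ S: vacuous ✓
  (4) {W, C}: 0 true — at most one ✓
  (5) {K, A}: 1 true — at least one ✓
  (6) W=F ⇒ S: vacuous ✓
  (7) {A, K, S}: 2/3 true — not all ✓
  (8) {E, C, M}: 0 true — none ✓
  (9) A=T, C=F — not both ✓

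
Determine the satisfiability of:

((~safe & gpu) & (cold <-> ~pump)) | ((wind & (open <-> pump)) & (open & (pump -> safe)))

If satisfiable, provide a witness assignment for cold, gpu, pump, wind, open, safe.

cold = True; gpu = True; pump = True; wind = True; open = True; safe = True

  ((~safe & gpu) & (cold <-> ~pump)) | ((wind & (open <-> pump)) & (open & (pump -> safe))) = True
    (~safe & gpu) & (cold <-> ~pump) = False
      ~safe & gpu = False
        ~safe = False
      cold <-> ~pump = False
        ~pump = False
    (wind & (open <-> pump)) & (open & (pump -> safe)) = True
      wind & (open <-> pump) = True
        open <-> pump = True
      open & (pump -> safe) = True
        pump -> safe = True
The formula evaluates to True.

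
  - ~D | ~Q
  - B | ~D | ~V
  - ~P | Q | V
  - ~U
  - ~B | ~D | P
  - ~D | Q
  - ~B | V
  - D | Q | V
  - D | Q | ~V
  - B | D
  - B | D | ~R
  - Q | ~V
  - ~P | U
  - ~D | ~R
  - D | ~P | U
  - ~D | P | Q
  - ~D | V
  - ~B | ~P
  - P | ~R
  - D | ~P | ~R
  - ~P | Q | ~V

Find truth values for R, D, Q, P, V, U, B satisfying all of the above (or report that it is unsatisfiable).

R: False; D: False; Q: True; P: False; V: True; U: False; B: True

Unit clause (~U) forces U = False.
In (~P | U) only ~P is left, so P = False.
In (P | ~R) only ~R is left, so R = False.
Set D = False.
  then (B | D) forces B = True.
  then (~B | V) forces V = True.
  then (D | Q | ~V) forces Q = True.
All clauses satisfied.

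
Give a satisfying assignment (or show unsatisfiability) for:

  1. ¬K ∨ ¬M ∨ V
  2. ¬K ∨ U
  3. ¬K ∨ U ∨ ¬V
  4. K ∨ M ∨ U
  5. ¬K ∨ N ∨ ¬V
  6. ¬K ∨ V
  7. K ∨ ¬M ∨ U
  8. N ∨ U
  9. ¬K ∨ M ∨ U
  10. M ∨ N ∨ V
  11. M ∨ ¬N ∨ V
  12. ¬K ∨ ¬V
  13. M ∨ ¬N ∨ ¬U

U: True, V: True, M: True, N: True, K: False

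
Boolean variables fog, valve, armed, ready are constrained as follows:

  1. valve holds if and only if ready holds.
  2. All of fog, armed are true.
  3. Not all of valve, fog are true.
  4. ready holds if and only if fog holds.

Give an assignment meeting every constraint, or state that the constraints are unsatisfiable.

Unsatisfiable

Case armed = True:
  (2) forces fog = True.
  (3) with fog=T forces valve = False.
  (1) with valve=F forces ready = False.
  Constraint (4) is violated (ready=F, fog=T) — contradiction.
Case armed = False:
  Constraint (2) is violated (armed=F) — contradiction.
Both cases fail — unsatisfiable.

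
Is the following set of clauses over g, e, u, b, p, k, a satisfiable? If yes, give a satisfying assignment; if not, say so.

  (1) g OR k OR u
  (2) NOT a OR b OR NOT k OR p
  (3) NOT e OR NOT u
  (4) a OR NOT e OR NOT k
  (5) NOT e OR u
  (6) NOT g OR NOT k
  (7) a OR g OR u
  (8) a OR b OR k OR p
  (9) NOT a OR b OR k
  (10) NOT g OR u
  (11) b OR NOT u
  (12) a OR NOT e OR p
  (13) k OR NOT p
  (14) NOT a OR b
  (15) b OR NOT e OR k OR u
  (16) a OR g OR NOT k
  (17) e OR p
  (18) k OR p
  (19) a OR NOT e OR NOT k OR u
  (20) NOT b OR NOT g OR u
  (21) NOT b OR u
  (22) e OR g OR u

Set g = False.
Set e = False.
  then (e OR p) forces p = True.
  then (e OR g OR u) forces u = True.
  then (b OR NOT u) forces b = True.
  then (k OR NOT p) forces k = True.
  then (a OR g OR NOT k) forces a = True.
All clauses satisfied.

g=F, e=F, u=T, b=T, p=T, k=T, a=T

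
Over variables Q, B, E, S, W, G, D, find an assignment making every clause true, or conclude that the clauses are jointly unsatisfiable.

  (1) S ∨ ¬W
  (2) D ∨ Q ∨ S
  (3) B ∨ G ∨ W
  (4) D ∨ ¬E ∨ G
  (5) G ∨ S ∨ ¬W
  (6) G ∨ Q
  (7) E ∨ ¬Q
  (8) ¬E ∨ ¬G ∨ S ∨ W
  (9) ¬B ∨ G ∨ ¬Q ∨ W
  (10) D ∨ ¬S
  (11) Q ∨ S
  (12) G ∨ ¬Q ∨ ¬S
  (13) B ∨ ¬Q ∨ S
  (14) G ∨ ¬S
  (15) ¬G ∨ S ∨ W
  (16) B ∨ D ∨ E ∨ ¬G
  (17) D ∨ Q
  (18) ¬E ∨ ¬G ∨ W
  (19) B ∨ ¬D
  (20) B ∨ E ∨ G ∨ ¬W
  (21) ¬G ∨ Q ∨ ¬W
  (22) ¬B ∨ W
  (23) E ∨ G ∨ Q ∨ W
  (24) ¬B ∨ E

Q = True, B = True, E = True, S = True, W = True, G = True, D = True

Set Q = True.
  then (E ∨ ¬Q) forces E = True.
Try B = False:
  (B ∨ ¬Q ∨ S) forces S = True.
  (D ∨ ¬S) forces D = True.
  clause (B ∨ ¬D) is falsified — backtrack.
So B = True.
  then (¬B ∨ W) forces W = True.
  then (S ∨ ¬W) forces S = True.
  then (D ∨ ¬S) forces D = True.
  then (G ∨ ¬Q ∨ ¬S) forces G = True.
All clauses satisfied.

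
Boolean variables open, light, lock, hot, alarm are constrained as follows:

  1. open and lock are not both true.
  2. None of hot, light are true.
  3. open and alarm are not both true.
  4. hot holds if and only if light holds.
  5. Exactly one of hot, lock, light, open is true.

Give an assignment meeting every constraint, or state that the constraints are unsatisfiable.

open = False, light = False, lock = True, hot = False, alarm = False

  (1) open=F, lock=T — not both ✓
  (2) {hot, light}: 0 true — none ✓
  (3) open=F, alarm=F — not both ✓
  (4) hot=F, light=F — same ✓
  (5) {hot, lock, light, open}: 1 true — exactly one ✓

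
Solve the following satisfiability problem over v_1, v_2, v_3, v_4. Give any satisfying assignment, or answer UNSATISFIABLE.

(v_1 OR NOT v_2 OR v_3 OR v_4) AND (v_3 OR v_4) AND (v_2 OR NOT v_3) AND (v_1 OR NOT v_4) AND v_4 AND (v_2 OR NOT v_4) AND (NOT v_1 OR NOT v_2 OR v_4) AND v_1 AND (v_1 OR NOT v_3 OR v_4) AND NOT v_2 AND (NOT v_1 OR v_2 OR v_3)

No satisfying assignment exists.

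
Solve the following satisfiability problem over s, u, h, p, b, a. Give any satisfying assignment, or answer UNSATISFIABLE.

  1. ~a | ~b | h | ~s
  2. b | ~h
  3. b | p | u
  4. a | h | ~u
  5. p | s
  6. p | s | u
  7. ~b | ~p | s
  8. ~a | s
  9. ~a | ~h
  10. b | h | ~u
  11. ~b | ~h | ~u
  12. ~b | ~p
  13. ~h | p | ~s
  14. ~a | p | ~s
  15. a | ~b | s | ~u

Set s = True.
Set u = False.
Set h = False.
Set p = True.
  then (~b | ~p) forces b = False.
Set a = True.
All clauses satisfied.

s=T, u=F, h=F, p=T, b=F, a=T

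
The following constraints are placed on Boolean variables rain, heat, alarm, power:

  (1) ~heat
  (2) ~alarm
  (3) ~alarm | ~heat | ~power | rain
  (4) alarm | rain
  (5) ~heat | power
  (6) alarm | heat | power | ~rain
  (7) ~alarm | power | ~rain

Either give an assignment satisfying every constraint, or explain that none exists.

Unit clause (~heat) forces heat = False.
Unit clause (~alarm) forces alarm = False.
In (alarm | rain) only rain is left, so rain = True.
In (alarm | heat | power | ~rain) only power is left, so power = True.
Check each clause:
  (~heat): ~heat holds.
  (~alarm): ~alarm holds.
  (~alarm | ~heat | ~power | rain): ~alarm holds.
  (alarm | rain): rain holds.
  (~heat | power): ~heat holds.
  (alarm | heat | power | ~rain): power holds.
  (~alarm | power | ~rain): ~alarm holds.
All clauses satisfied.

rain = True, heat = False, alarm = False, power = True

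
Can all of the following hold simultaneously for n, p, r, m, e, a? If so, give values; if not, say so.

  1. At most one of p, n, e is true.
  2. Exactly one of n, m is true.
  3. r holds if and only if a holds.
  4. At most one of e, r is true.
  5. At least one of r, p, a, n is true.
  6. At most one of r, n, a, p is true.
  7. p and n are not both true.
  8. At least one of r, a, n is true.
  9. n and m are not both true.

n=T, p=F, r=F, m=F, e=F, a=F

  (1) {p, n, e}: 1 true — at most one ✓
  (2) {n, m}: 1 true — exactly one ✓
  (3) r=F, a=F — same ✓
  (4) {e, r}: 0 true — at most one ✓
  (5) {r, p, a, n}: 1 true — at least one ✓
  (6) {r, n, a, p}: 1 true — at most one ✓
  (7) p=F, n=T — not both ✓
  (8) {r, a, n}: 1 true — at least one ✓
  (9) n=T, m=F — not both ✓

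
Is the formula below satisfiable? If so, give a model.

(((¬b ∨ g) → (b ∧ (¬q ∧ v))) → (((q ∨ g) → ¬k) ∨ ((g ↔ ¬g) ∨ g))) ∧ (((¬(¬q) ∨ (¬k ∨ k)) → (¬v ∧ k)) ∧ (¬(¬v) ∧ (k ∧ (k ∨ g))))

Case k = True: the formula simplifies to (((¬b ∨ g) → (b ∧ (¬q ∧ v))) → (¬((q ∨ g)) ∨ ((g ↔ ¬g) ∨ g))) ∧ (¬v ∧ ¬(¬v)).
  v = True: the conjunct ¬v is False.
  v = False: the conjunct ¬(¬v) becomes ¬(¬False) = False.
Case k = False: the conjunct (¬(¬q) ∨ (¬k ∨ k)) → (¬v ∧ k) becomes (¬(¬q) ∨ True) → (¬v ∧ False) = False.
Both cases fail — unsatisfiable.

Unsatisfiable — no assignment works.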